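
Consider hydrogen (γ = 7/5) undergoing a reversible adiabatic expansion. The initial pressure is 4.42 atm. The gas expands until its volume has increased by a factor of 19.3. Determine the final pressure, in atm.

P₂ ≈ 0.0701 atm

Since PV^γ is constant along a reversible adiabat, P₂ = P₁ (V₁/V₂)^γ.
P₂ = 4.42 × (1/19.3)^(7/5) = 0.07009 atm.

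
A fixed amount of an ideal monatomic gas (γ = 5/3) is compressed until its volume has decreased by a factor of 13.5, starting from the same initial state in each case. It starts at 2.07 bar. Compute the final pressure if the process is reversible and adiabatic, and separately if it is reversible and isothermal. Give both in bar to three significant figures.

adiabatic: 158 bar; isothermal: 27.9 bar

Isothermal: P₂ = P₁(V₁/V₂) = 2.07×13.5 = 27.94 bar.
Adiabatic: P₂ = P₁(V₁/V₂)^γ = 2.07×13.5^(5/3) = 158.4 bar.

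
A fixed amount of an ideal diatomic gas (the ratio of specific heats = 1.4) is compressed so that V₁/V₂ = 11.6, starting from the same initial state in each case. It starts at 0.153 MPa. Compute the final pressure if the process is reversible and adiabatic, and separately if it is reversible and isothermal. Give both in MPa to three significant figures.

adiabatic: 4.73 MPa; isothermal: 1.77 MPa

Isothermal: P₂ = P₁(V₁/V₂) = 0.153×11.6 = 1.775 MPa.
Adiabatic: P₂ = P₁(V₁/V₂)^γ = 0.153×11.6^(1.4) = 4.731 MPa.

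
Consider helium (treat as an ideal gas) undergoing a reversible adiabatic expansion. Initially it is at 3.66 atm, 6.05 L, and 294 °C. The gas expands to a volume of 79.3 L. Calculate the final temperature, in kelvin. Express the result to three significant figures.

T₂ ≈ 102 K

Adiabatic: T₁V₁^(γ−1) = T₂V₂^(γ−1) ⇒ T₂ = T₁ (V₁/V₂)^(γ−1).
γ = 5/3 for a monatomic ideal gas.
T₁ = 294 °C = 567.1 K.
T₂ = 567.1 × (6.05/79.3)^(2/3) = 102 K.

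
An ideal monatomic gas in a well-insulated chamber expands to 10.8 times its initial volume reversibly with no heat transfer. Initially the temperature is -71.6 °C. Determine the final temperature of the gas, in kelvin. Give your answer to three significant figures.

T₂ ≈ 41.3 K

For a reversible adiabat TV^(γ−1) is constant, so T₂ = T₁ (V₁/V₂)^(γ−1).
For a monatomic ideal gas γ = 5/3, so γ−1 = 2/3.
T₁ = -71.6 °C = 201.5 K.
T₂ = 201.5 × (1/10.8)^(2/3) = 41.25 K.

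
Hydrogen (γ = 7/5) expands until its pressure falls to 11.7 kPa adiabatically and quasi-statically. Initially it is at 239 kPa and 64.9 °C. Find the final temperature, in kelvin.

T₂ ≈ 143 K

Along an adiabat T P^((1−γ)/γ) is constant, so T₂ = T₁ (P₂/P₁)^((γ−1)/γ).
T₁ = 64.9 °C = 338 K.
T₂ = 338 × (11.7/239)^(2/7) = 142.8 K.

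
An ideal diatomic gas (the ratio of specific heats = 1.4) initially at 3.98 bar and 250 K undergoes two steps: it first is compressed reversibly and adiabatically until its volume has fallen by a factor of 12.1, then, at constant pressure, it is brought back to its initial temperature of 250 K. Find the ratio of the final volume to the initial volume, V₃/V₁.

V₃/V₁ ≈ 0.0305

Adiabatic step: V₂/V₁ = 0.08264; T₂ = T₁·12.1^(0.4) = 677.7 K.
Isobaric step: V₃/V₂ = T₃/T₂ = 250/677.7.
V₃/V₁ = (V₂/V₁)(V₃/V₂) = 0.08264 × (250/677.7) = 0.03049.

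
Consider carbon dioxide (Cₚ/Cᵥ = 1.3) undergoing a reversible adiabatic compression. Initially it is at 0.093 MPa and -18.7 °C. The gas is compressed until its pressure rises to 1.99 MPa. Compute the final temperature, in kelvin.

Along an adiabat T P^((1−γ)/γ) is constant, so T₂ = T₁ (P₂/P₁)^((γ−1)/γ).
T₁ = -18.7 °C = 254.4 K.
T₂ = 254.4 × (1.99/0.093)^(0.231) = 516 K.

T₂ ≈ 516 K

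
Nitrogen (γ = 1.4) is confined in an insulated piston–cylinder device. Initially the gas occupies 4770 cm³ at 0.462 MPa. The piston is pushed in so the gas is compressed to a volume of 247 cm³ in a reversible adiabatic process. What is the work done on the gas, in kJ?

W ≈ 12.5 kJ

P₂ = P₁(V₁/V₂)^γ = 0.462×(4770/247)^(1.4) = 29.16 MPa.
For a reversible adiabat, W_by_gas = (P₁V₁ − P₂V₂)/(γ−1).
W_by = (462000×0.00477 − 2.916×10^7×0.000247) / (0.4) = -12500 J.
W_on_gas = −W_by = 12500 J.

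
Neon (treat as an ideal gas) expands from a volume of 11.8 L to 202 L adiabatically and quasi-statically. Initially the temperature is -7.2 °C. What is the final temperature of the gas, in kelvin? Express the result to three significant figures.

Adiabatic: T₁V₁^(γ−1) = T₂V₂^(γ−1) ⇒ T₂ = T₁ (V₁/V₂)^(γ−1).
For a monatomic ideal gas γ = 5/3, so γ−1 = 2/3.
T₁ = -7.2 °C = 265.9 K.
T₂ = 265.9 × (11.8/202)^(2/3) = 40.04 K.

T₂ ≈ 40.0 K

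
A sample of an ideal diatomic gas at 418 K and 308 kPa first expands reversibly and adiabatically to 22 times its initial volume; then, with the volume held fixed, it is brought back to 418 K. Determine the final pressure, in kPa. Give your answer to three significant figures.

P₃ ≈ 14.0 kPa

For a diatomic ideal gas γ = 7/5.
Adiabatic step (PV^γ = const): P₂ = 308×(1/22)^(7/5) = 4.066 kPa; T₂ = 418×(1/22)^(2/5) = 121.4 K.
Isochoric: P₃ = P₂(T₃/T₂) = 4.066 × (418/121.4) = 14 kPa.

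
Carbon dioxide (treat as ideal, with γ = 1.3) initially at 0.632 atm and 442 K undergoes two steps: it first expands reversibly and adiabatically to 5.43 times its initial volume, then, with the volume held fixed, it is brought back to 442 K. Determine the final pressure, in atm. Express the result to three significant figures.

P₃ ≈ 0.116 atm

Adiabatic step (PV^γ = const): P₂ = 0.632×(1/5.43)^(1.3) = 0.07006 atm; T₂ = 442×(1/5.43)^(0.3) = 266.1 K.
Isochoric: P₃ = P₂(T₃/T₂) = 0.07006 × (442/266.1) = 0.1164 atm.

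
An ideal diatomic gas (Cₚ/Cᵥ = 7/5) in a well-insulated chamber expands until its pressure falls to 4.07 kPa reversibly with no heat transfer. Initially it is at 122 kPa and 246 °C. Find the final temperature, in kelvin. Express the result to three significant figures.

Along an adiabat T P^((1−γ)/γ) is constant, so T₂ = T₁ (P₂/P₁)^((γ−1)/γ).
T₁ = 246 °C = 519.1 K.
T₂ = 519.1 × (4.07/122)^(2/7) = 196.5 K.

T₂ ≈ 196 K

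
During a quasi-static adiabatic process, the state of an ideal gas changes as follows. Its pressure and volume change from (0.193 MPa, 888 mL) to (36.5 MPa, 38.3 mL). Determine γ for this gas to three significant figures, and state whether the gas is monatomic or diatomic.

γ ≈ 1.67; monatomic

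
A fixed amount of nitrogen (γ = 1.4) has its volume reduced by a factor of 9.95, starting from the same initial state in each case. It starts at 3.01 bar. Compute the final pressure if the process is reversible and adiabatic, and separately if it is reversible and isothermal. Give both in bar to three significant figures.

Isothermal: P₂ = P₁(V₁/V₂) = 3.01×9.95 = 29.95 bar.
Adiabatic: P₂ = P₁(V₁/V₂)^γ = 3.01×9.95^(1.4) = 75.08 bar.

adiabatic: 75.1 bar; isothermal: 29.9 bar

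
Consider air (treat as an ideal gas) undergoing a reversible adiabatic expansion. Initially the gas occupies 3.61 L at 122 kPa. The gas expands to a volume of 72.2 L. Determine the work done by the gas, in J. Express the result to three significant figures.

γ = 7/5 for a diatomic ideal gas.
P₂ = P₁(V₁/V₂)^γ = 122×(3.61/72.2)^(7/5) = 1.84 kPa.
For a reversible adiabat, W_by_gas = (P₁V₁ − P₂V₂)/(γ−1).
W_by = (122000×0.00361 − 1840×0.0722) / (2/5) = 768.9 J.

W ≈ 769 J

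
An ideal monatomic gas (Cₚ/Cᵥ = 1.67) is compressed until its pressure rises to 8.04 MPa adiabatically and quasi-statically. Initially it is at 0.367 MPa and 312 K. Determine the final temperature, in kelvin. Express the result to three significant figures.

Along an adiabat T P^((1−γ)/γ) is constant, so T₂ = T₁ (P₂/P₁)^((γ−1)/γ).
T₂ = 312 × (8.04/0.367)^(0.401) = 1076 K.

T₂ ≈ 1080 K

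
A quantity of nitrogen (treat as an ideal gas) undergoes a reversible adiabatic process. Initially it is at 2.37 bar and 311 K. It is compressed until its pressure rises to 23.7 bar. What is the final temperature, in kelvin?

T₂ ≈ 600 K

Along an adiabat T P^((1−γ)/γ) is constant, so T₂ = T₁ (P₂/P₁)^((γ−1)/γ).
For a diatomic ideal gas γ = 7/5, so (γ−1)/γ = 2/7.
T₂ = 311 × (23.7/2.37)^(2/7) = 600.4 K.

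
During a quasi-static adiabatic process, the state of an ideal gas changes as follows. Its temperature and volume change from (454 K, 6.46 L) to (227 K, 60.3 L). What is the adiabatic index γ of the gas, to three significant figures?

TV^(γ−1) = const ⇒ γ − 1 = ln(T₂/T₁) / ln(V₁/V₂).
γ = 1 + ln(227/454) / ln(6.46/60.3) = 1.31.

γ ≈ 1.31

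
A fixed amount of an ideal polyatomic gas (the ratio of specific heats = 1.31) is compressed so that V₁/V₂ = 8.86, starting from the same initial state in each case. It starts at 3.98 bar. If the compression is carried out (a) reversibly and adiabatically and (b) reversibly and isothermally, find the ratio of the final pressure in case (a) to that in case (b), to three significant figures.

P_adiabatic / P_isothermal ≈ 1.97

Isothermal: P_b = P₁(V₁/V₂) = 3.98×8.86.
Adiabatic: P_a = P₁(V₁/V₂)^γ = 3.98×8.86^(1.31).
P_a/P_b = (V₁/V₂)^(γ−1) = 8.86^(0.31) = 1.967.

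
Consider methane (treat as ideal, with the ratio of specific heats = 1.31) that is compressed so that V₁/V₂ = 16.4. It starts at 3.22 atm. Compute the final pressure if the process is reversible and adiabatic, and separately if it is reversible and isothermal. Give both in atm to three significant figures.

adiabatic: 126 atm; isothermal: 52.8 atm

Isothermal: P₂ = P₁(V₁/V₂) = 3.22×16.4 = 52.81 atm.
Adiabatic: P₂ = P₁(V₁/V₂)^γ = 3.22×16.4^(1.31) = 125.7 atm.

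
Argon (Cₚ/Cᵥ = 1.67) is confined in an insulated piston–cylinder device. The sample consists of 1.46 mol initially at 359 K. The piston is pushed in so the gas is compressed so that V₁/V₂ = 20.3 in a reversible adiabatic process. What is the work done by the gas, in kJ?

Adiabatic: T₁V₁^(γ−1) = T₂V₂^(γ−1) ⇒ T₂ = T₁ (V₁/V₂)^(γ−1).
T₂ = 359 × 20.3^(0.67) = 2698 K.
Q = 0, so ΔU = W_on_gas = nCᵥΔT with Cᵥ = R/(γ−1) = 12.41 J/(mol·K).
ΔU = 1.46 × 12.41 × (2698 − 359) = 42380 J.
Work done by the gas = −ΔU = -42380 J.

W ≈ -42.4 kJ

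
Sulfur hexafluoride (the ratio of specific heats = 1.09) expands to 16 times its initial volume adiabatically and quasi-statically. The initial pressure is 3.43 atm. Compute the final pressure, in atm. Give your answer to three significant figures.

P₂ ≈ 0.167 atm

Since PV^γ is constant along a reversible adiabat, P₂ = P₁ (V₁/V₂)^γ.
P₂ = 3.43 × (1/16)^(1.09) = 0.167 atm.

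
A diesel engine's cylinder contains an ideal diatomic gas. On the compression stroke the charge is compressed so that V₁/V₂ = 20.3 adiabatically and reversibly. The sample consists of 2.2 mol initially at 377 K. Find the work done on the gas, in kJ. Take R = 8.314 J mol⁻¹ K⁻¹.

W ≈ 40.2 kJ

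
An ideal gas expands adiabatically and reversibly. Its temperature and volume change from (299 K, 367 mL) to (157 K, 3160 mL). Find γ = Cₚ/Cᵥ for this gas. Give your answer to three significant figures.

γ ≈ 1.30

TV^(γ−1) = const ⇒ γ − 1 = ln(T₂/T₁) / ln(V₁/V₂).
γ = 1 + ln(157/299) / ln(367/3160) = 1.299.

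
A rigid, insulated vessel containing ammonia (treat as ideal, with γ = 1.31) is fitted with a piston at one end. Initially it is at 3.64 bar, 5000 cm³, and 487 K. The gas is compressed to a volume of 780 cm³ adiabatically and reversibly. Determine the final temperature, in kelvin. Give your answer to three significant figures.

T₂ ≈ 866 K

For a reversible adiabat TV^(γ−1) is constant, so T₂ = T₁ (V₁/V₂)^(γ−1).
T₂ = 487 × (5000/780)^(0.31) = 866.3 K.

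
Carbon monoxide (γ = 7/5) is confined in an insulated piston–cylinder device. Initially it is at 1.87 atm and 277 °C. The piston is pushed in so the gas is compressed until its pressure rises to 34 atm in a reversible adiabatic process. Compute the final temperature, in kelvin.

T₂ ≈ 1260 K

Adiabatic: T₂/T₁ = (P₂/P₁)^((γ−1)/γ).
T₁ = 277 °C = 550.1 K.
T₂ = 550.1 × (34/1.87)^(2/7) = 1260 K.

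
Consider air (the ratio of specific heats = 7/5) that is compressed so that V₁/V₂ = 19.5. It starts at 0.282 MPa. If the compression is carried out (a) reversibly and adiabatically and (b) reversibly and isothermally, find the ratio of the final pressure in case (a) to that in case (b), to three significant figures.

P_adiabatic / P_isothermal ≈ 3.28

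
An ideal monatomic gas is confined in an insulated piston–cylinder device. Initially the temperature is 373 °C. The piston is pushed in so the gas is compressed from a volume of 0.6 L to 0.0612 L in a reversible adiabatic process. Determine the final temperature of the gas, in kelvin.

T₂ ≈ 2960 K

For a reversible adiabat TV^(γ−1) is constant, so T₂ = T₁ (V₁/V₂)^(γ−1).
For a monatomic ideal gas γ = 5/3, so γ−1 = 2/3.
T₁ = 373 °C = 646.1 K.
T₂ = 646.1 × (0.6/0.0612)^(2/3) = 2960 K.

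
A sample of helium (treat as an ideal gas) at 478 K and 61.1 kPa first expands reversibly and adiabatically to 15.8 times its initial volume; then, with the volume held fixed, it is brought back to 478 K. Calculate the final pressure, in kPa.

P₃ ≈ 3.87 kPa

For a monatomic ideal gas γ = 5/3.
Adiabatic step (PV^γ = const): P₂ = 61.1×(1/15.8)^(5/3) = 0.6142 kPa; T₂ = 478×(1/15.8)^(2/3) = 75.91 K.
Isochoric: P₃ = P₂(T₃/T₂) = 0.6142 × (478/75.91) = 3.867 kPa.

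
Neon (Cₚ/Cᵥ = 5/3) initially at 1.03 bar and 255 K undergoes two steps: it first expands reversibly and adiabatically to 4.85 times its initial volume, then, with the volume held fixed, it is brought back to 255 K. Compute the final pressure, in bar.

Adiabatic step (PV^γ = const): P₂ = 1.03×(1/4.85)^(5/3) = 0.07412 bar; T₂ = 255×(1/4.85)^(2/3) = 89 K.
Isochoric: P₃ = P₂(T₃/T₂) = 0.07412 × (255/89) = 0.2124 bar.

P₃ ≈ 0.212 bar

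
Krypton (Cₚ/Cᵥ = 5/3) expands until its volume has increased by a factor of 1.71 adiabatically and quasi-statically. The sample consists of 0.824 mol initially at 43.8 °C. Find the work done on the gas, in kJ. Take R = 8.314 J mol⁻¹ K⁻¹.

For a reversible adiabat TV^(γ−1) is constant, so T₂ = T₁ (V₁/V₂)^(γ−1).
T₁ = 43.8 °C = 316.9 K.
T₂ = 316.9 × (1/1.71)^(2/3) = 221.6 K.
Q = 0, so ΔU = W_on_gas = nCᵥΔT with Cᵥ = R/(γ−1) = 12.47 J/(mol·K).
ΔU = 0.824 × 12.47 × (221.6 − 316.9) = -979.4 J.

W ≈ -0.979 kJ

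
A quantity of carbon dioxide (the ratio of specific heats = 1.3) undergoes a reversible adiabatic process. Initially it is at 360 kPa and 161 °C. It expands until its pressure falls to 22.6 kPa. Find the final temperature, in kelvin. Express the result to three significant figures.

T₂ ≈ 229 K

Adiabatic: T₂/T₁ = (P₂/P₁)^((γ−1)/γ).
T₁ = 161 °C = 434.1 K.
T₂ = 434.1 × (22.6/360)^(0.231) = 229.2 K.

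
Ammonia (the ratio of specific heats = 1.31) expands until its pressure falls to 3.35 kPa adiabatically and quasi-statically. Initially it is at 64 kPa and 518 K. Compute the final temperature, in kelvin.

Along an adiabat T P^((1−γ)/γ) is constant, so T₂ = T₁ (P₂/P₁)^((γ−1)/γ).
T₂ = 518 × (3.35/64)^(0.237) = 257.7 K.

T₂ ≈ 258 K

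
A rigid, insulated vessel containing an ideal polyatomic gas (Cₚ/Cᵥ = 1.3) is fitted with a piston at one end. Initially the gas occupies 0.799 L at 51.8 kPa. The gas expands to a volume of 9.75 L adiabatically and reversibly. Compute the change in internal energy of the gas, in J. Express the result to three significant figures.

ΔU ≈ -72.8 J

P₂ = P₁(V₁/V₂)^γ = 51.8×(0.799/9.75)^(1.3) = 2.004 kPa.
For a reversible adiabat, W_by_gas = (P₁V₁ − P₂V₂)/(γ−1).
W_by = (51800×0.000799 − 2004×0.00975) / (0.3) = 72.83 J.
Q = 0 ⇒ ΔU = −W_by = -72.83 J.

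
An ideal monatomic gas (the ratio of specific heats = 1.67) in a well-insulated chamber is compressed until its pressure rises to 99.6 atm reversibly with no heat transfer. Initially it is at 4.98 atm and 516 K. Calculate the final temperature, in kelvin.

T₂ ≈ 1720 K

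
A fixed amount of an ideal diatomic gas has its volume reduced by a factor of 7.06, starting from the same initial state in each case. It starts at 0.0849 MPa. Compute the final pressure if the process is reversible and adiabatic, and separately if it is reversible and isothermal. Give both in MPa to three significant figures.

For a diatomic ideal gas γ = 7/5.
Isothermal: P₂ = P₁(V₁/V₂) = 0.0849×7.06 = 0.5994 MPa.
Adiabatic: P₂ = P₁(V₁/V₂)^γ = 0.0849×7.06^(7/5) = 1.31 MPa.

adiabatic: 1.31 MPa; isothermal: 0.599 MPa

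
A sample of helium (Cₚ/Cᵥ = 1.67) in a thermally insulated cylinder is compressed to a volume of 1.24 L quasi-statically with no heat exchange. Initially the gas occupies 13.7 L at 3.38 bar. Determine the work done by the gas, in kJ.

W ≈ -27.6 kJ

P₂ = P₁(V₁/V₂)^γ = 3.38×(13.7/1.24)^(1.67) = 186.7 bar.
For a reversible adiabat, W_by_gas = (P₁V₁ − P₂V₂)/(γ−1).
W_by = (338000×0.0137 − 1.867×10^7×0.00124) / (0.67) = -27650 J.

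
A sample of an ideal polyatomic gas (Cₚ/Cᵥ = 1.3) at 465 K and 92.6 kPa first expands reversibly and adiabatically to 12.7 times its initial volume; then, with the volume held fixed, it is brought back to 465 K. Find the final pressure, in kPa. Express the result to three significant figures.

P₃ ≈ 7.29 kPa

Adiabatic step (PV^γ = const): P₂ = 92.6×(1/12.7)^(1.3) = 3.401 kPa; T₂ = 465×(1/12.7)^(0.3) = 216.9 K.
Isochoric: P₃ = P₂(T₃/T₂) = 3.401 × (465/216.9) = 7.291 kPa.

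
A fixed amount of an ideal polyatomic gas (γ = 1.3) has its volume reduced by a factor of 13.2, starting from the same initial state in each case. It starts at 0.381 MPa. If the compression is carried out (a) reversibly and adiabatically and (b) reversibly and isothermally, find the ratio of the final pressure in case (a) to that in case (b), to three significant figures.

P_adiabatic / P_isothermal ≈ 2.17

Isothermal: P_b = P₁(V₁/V₂) = 0.381×13.2.
Adiabatic: P_a = P₁(V₁/V₂)^γ = 0.381×13.2^(1.3).
P_a/P_b = (V₁/V₂)^(γ−1) = 13.2^(0.3) = 2.169.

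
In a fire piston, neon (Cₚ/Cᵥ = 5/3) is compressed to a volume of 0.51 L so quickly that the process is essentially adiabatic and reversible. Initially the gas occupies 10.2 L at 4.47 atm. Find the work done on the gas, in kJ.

W ≈ 44.1 kJ

P₂ = P₁(V₁/V₂)^γ = 4.47×(10.2/0.51)^(5/3) = 658.7 atm.
For a reversible adiabat, W_by_gas = (P₁V₁ − P₂V₂)/(γ−1).
W_by = (452900×0.0102 − 6.674×10^7×0.00051) / (2/3) = -44130 J.
W_on_gas = −W_by = 44130 J.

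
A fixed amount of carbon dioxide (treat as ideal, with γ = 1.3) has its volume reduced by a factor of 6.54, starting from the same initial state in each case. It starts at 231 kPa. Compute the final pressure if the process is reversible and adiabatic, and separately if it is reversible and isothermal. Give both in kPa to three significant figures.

Isothermal: P₂ = P₁(V₁/V₂) = 231×6.54 = 1511 kPa.
Adiabatic: P₂ = P₁(V₁/V₂)^γ = 231×6.54^(1.3) = 2654 kPa.

adiabatic: 2650 kPa; isothermal: 1510 kPa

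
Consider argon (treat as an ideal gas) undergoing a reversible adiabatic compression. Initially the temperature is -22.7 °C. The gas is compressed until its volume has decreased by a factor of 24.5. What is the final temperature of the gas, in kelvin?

Adiabatic: T₁V₁^(γ−1) = T₂V₂^(γ−1) ⇒ T₂ = T₁ (V₁/V₂)^(γ−1).
For a monatomic ideal gas γ = 5/3, so γ−1 = 2/3.
T₁ = -22.7 °C = 250.4 K.
T₂ = 250.4 × 24.5^(2/3) = 2113 K.

T₂ ≈ 2110 K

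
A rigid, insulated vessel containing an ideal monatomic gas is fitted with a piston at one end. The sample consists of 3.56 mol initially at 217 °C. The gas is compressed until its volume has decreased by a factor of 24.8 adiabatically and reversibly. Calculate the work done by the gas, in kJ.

Adiabatic: T₁V₁^(γ−1) = T₂V₂^(γ−1) ⇒ T₂ = T₁ (V₁/V₂)^(γ−1).
γ = 5/3 for a monatomic ideal gas, so γ−1 = 2/3.
T₁ = 217 °C = 490.1 K.
T₂ = 490.1 × 24.8^(2/3) = 4168 K.
Q = 0, so ΔU = W_on_gas = nCᵥΔT with Cᵥ = R/(γ−1) = 12.47 J/(mol·K).
ΔU = 3.56 × 12.47 × (4168 − 490.1) = 163300 J.
Work done by the gas = −ΔU = -163300 J.

W ≈ -163 kJ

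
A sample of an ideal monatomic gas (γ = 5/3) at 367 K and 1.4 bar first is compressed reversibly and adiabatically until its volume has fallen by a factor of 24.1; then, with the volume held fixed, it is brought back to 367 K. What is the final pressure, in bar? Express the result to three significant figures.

P₃ ≈ 33.7 bar

Adiabatic step (PV^γ = const): P₂ = 1.4×24.1^(5/3) = 281.5 bar; T₂ = 367×24.1^(2/3) = 3062 K.
Isochoric: P₃ = P₂(T₃/T₂) = 281.5 × (367/3062) = 33.74 bar.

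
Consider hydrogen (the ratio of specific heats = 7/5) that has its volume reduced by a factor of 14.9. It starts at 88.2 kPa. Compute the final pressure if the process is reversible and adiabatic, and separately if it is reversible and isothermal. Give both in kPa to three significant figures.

Isothermal: P₂ = P₁(V₁/V₂) = 88.2×14.9 = 1314 kPa.
Adiabatic: P₂ = P₁(V₁/V₂)^γ = 88.2×14.9^(7/5) = 3872 kPa.

adiabatic: 3870 kPa; isothermal: 1310 kPa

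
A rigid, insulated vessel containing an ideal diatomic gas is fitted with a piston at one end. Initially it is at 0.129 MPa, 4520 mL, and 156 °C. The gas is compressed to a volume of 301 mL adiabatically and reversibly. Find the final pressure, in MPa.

Since PV^γ is constant along a reversible adiabat, P₂ = P₁ (V₁/V₂)^γ.
γ = 7/5 for a diatomic ideal gas.
P₂ = 0.129 × (4520/301)^(7/5) = 5.725 MPa.

P₂ ≈ 5.73 MPa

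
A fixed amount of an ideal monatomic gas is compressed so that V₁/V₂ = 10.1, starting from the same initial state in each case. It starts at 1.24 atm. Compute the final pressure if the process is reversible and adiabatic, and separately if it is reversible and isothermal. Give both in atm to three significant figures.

For a monatomic ideal gas γ = 5/3.
Isothermal: P₂ = P₁(V₁/V₂) = 1.24×10.1 = 12.52 atm.
Adiabatic: P₂ = P₁(V₁/V₂)^γ = 1.24×10.1^(5/3) = 58.52 atm.

adiabatic: 58.5 atm; isothermal: 12.5 atm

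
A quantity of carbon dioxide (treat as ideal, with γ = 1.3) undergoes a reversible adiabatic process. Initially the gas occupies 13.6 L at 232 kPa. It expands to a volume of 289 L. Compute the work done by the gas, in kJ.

W ≈ 6.31 kJ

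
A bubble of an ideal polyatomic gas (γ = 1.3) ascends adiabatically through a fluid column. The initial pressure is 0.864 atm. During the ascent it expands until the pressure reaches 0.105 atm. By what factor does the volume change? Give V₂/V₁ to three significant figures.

V₂/V₁ ≈ 5.06

From PV^γ = const, V₂/V₁ = (P₁/P₂)^(1/γ).
V₂/V₁ = (0.864/0.105)^(0.769) = 5.059.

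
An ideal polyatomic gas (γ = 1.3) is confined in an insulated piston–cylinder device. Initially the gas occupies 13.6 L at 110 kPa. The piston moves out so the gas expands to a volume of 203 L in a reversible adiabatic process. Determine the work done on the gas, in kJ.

W ≈ -2.77 kJ

P₂ = P₁(V₁/V₂)^γ = 110×(13.6/203)^(1.3) = 3.275 kPa.
For a reversible adiabat, W_by_gas = (P₁V₁ − P₂V₂)/(γ−1).
W_by = (110000×0.0136 − 3275×0.203) / (0.3) = 2770 J.
W_on_gas = −W_by = -2770 J.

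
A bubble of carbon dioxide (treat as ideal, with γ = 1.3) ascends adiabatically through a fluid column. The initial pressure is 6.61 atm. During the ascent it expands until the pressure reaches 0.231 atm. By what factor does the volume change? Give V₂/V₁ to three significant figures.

V₂/V₁ ≈ 13.2

From PV^γ = const, V₂/V₁ = (P₁/P₂)^(1/γ).
V₂/V₁ = (6.61/0.231)^(0.769) = 13.2.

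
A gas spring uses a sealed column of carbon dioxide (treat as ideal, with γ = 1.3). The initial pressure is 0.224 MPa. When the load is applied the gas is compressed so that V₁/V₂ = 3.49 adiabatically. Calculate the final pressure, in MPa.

P₂ ≈ 1.14 MPa

Since PV^γ is constant along a reversible adiabat, P₂ = P₁ (V₁/V₂)^γ.
P₂ = 0.224 × 3.49^(1.3) = 1.137 MPa.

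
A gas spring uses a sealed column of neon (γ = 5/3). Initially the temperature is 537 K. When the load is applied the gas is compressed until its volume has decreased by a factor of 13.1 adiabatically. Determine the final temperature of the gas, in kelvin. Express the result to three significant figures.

For a reversible adiabat TV^(γ−1) is constant, so T₂ = T₁ (V₁/V₂)^(γ−1).
T₂ = 537 × 13.1^(2/3) = 2984 K.

T₂ ≈ 2980 K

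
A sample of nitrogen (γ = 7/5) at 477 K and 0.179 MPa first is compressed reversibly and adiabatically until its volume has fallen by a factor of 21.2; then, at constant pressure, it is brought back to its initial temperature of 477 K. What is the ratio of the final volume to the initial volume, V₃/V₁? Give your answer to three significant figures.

V₃/V₁ ≈ 0.0139

Adiabatic step: V₂/V₁ = 0.04717; T₂ = T₁·21.2^(2/5) = 1618 K.
Isobaric step: V₃/V₂ = T₃/T₂ = 477/1618.
V₃/V₁ = (V₂/V₁)(V₃/V₂) = 0.04717 × (477/1618) = 0.0139.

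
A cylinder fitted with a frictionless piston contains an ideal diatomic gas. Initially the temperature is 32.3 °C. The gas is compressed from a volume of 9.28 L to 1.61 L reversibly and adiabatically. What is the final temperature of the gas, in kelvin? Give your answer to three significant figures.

T₂ ≈ 616 K

For a reversible adiabat TV^(γ−1) is constant, so T₂ = T₁ (V₁/V₂)^(γ−1).
For a diatomic ideal gas γ = 7/5, so γ−1 = 2/5.
T₁ = 32.3 °C = 305.4 K.
T₂ = 305.4 × (9.28/1.61)^(2/5) = 615.5 K.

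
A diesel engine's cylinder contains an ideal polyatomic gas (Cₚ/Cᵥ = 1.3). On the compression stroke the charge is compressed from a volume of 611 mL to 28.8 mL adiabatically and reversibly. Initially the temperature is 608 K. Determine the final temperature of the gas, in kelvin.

T₂ ≈ 1520 K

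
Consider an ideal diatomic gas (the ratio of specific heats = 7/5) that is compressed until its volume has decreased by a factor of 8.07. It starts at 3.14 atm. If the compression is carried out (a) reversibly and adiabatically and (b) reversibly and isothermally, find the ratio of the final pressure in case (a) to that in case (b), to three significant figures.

P_adiabatic / P_isothermal ≈ 2.31

Isothermal: P_b = P₁(V₁/V₂) = 3.14×8.07.
Adiabatic: P_a = P₁(V₁/V₂)^γ = 3.14×8.07^(7/5).
P_a/P_b = (V₁/V₂)^(γ−1) = 8.07^(2/5) = 2.305.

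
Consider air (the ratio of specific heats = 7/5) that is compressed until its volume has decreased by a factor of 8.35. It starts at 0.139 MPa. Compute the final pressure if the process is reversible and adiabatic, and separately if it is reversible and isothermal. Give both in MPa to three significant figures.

Isothermal: P₂ = P₁(V₁/V₂) = 0.139×8.35 = 1.161 MPa.
Adiabatic: P₂ = P₁(V₁/V₂)^γ = 0.139×8.35^(7/5) = 2.713 MPa.

adiabatic: 2.71 MPa; isothermal: 1.16 MPa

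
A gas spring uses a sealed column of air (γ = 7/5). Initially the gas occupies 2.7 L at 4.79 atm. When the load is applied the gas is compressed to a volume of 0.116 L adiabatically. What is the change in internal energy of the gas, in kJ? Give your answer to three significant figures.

ΔU ≈ 8.26 kJ

P₂ = P₁(V₁/V₂)^γ = 4.79×(2.7/0.116)^(7/5) = 392.6 atm.
For a reversible adiabat, W_by_gas = (P₁V₁ − P₂V₂)/(γ−1).
W_by = (485300×0.0027 − 3.979×10^7×0.000116) / (2/5) = -8262 J.
Q = 0 ⇒ ΔU = −W_by = 8262 J.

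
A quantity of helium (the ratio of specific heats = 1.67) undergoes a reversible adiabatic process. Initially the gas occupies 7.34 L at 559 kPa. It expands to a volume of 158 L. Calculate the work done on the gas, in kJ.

W ≈ -5.34 kJ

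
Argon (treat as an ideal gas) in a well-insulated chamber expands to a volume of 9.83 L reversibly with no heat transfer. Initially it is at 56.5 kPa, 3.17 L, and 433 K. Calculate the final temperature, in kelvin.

T₂ ≈ 204 K

Adiabatic: T₁V₁^(γ−1) = T₂V₂^(γ−1) ⇒ T₂ = T₁ (V₁/V₂)^(γ−1).
γ = 5/3 for a monatomic ideal gas.
T₂ = 433 × (3.17/9.83)^(2/3) = 203.6 K.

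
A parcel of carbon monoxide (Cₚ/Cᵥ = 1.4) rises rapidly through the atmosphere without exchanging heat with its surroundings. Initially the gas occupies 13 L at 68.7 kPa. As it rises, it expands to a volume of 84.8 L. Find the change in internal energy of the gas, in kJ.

P₂ = P₁(V₁/V₂)^γ = 68.7×(13/84.8)^(1.4) = 4.974 kPa.
For a reversible adiabat, W_by_gas = (P₁V₁ − P₂V₂)/(γ−1).
W_by = (68700×0.013 − 4974×0.0848) / (0.4) = 1178 J.
Q = 0 ⇒ ΔU = −W_by = -1178 J.

ΔU ≈ -1.18 kJ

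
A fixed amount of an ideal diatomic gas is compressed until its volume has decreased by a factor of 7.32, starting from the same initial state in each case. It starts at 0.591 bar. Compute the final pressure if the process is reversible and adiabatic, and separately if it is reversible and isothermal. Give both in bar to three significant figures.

adiabatic: 9.59 bar; isothermal: 4.33 bar

For a diatomic ideal gas γ = 7/5.
Isothermal: P₂ = P₁(V₁/V₂) = 0.591×7.32 = 4.326 bar.
Adiabatic: P₂ = P₁(V₁/V₂)^γ = 0.591×7.32^(7/5) = 9.592 bar.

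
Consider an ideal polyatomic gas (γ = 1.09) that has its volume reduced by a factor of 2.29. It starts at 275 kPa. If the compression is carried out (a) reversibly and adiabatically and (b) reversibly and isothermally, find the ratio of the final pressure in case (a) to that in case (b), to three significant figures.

Isothermal: P_b = P₁(V₁/V₂) = 275×2.29.
Adiabatic: P_a = P₁(V₁/V₂)^γ = 275×2.29^(1.09).
P_a/P_b = (V₁/V₂)^(γ−1) = 2.29^(0.09) = 1.077.

P_adiabatic / P_isothermal ≈ 1.08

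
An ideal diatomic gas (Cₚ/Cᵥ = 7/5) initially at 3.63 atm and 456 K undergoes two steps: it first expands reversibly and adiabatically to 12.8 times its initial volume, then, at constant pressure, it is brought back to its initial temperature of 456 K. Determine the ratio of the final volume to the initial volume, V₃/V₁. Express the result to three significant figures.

V₃/V₁ ≈ 35.5

Adiabatic step: V₂/V₁ = 12.8; T₂ = T₁·(1/12.8)^(2/5) = 164.5 K.
Isobaric step: V₃/V₂ = T₃/T₂ = 456/164.5.
V₃/V₁ = (V₂/V₁)(V₃/V₂) = 12.8 × (456/164.5) = 35.49.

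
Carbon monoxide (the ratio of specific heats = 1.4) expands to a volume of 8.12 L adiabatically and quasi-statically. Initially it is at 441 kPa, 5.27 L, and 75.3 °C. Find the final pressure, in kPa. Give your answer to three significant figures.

Since PV^γ is constant along a reversible adiabat, P₂ = P₁ (V₁/V₂)^γ.
P₂ = 441 × (5.27/8.12)^(1.4) = 240.8 kPa.

P₂ ≈ 241 kPa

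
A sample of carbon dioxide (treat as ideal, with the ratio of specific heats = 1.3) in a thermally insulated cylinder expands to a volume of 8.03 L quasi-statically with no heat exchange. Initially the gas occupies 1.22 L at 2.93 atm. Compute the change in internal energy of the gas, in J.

ΔU ≈ -521 J

P₂ = P₁(V₁/V₂)^γ = 2.93×(1.22/8.03)^(1.3) = 0.2529 atm.
For a reversible adiabat, W_by_gas = (P₁V₁ − P₂V₂)/(γ−1).
W_by = (296900×0.00122 − 25630×0.00803) / (0.3) = 521.3 J.
Q = 0 ⇒ ΔU = −W_by = -521.3 J.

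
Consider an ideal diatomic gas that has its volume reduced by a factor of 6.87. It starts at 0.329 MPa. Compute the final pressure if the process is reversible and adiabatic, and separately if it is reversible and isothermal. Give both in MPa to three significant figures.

adiabatic: 4.89 MPa; isothermal: 2.26 MPa

For a diatomic ideal gas γ = 7/5.
Isothermal: P₂ = P₁(V₁/V₂) = 0.329×6.87 = 2.26 MPa.
Adiabatic: P₂ = P₁(V₁/V₂)^γ = 0.329×6.87^(7/5) = 4.886 MPa.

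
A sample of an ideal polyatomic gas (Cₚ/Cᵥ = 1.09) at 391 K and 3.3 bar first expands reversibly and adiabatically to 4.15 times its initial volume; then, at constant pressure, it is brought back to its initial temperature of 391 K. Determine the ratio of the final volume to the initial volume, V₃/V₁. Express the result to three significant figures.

Adiabatic step: V₂/V₁ = 4.15; T₂ = T₁·(1/4.15)^(0.09) = 344 K.
Isobaric step: V₃/V₂ = T₃/T₂ = 391/344.
V₃/V₁ = (V₂/V₁)(V₃/V₂) = 4.15 × (391/344) = 4.717.

V₃/V₁ ≈ 4.72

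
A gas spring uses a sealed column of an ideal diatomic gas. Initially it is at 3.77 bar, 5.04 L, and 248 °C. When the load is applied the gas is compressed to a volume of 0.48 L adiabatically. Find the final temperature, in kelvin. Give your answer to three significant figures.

For a reversible adiabat TV^(γ−1) is constant, so T₂ = T₁ (V₁/V₂)^(γ−1).
γ = 7/5 for a diatomic ideal gas.
T₁ = 248 °C = 521.1 K.
T₂ = 521.1 × (5.04/0.48)^(2/5) = 1335 K.

T₂ ≈ 1330 K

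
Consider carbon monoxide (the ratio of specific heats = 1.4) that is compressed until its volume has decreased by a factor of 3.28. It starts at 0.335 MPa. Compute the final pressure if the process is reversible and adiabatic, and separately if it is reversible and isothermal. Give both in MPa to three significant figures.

adiabatic: 1.77 MPa; isothermal: 1.10 MPa

Isothermal: P₂ = P₁(V₁/V₂) = 0.335×3.28 = 1.099 MPa.
Adiabatic: P₂ = P₁(V₁/V₂)^γ = 0.335×3.28^(1.4) = 1.767 MPa.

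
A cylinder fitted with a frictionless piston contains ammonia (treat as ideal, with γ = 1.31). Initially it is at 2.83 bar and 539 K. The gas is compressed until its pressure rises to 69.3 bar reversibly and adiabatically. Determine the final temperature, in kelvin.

T₂ ≈ 1150 K

Along an adiabat T P^((1−γ)/γ) is constant, so T₂ = T₁ (P₂/P₁)^((γ−1)/γ).
T₂ = 539 × (69.3/2.83)^(0.237) = 1149 K.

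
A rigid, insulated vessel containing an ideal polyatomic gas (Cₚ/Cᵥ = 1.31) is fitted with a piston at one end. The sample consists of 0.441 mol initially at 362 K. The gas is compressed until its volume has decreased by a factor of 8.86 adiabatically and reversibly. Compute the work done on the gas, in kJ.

W ≈ 4.14 kJ

Adiabatic: T₁V₁^(γ−1) = T₂V₂^(γ−1) ⇒ T₂ = T₁ (V₁/V₂)^(γ−1).
T₂ = 362 × 8.86^(0.31) = 711.9 K.
Q = 0, so ΔU = W_on_gas = nCᵥΔT with Cᵥ = R/(γ−1) = 26.82 J/(mol·K).
ΔU = 0.441 × 26.82 × (711.9 − 362) = 4138 J.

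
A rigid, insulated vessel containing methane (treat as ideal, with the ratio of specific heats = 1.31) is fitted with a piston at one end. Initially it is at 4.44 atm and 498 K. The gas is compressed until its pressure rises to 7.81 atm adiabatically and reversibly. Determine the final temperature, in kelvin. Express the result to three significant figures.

Along an adiabat T P^((1−γ)/γ) is constant, so T₂ = T₁ (P₂/P₁)^((γ−1)/γ).
T₂ = 498 × (7.81/4.44)^(0.237) = 569.2 K.

T₂ ≈ 569 K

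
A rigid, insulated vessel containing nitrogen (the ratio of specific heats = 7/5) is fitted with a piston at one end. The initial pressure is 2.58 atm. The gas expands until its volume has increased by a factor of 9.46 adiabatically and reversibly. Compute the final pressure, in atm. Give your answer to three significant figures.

P₂ ≈ 0.111 atm

Adiabatic: P₁V₁^γ = P₂V₂^γ ⇒ P₂ = P₁ (V₁/V₂)^γ.
P₂ = 2.58 × (1/9.46)^(7/5) = 0.111 atm.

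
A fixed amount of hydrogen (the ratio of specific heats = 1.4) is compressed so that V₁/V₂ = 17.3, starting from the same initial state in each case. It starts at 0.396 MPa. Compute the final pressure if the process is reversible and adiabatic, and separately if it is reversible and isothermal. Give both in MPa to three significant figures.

adiabatic: 21.4 MPa; isothermal: 6.85 MPa

Isothermal: P₂ = P₁(V₁/V₂) = 0.396×17.3 = 6.851 MPa.
Adiabatic: P₂ = P₁(V₁/V₂)^γ = 0.396×17.3^(1.4) = 21.43 MPa.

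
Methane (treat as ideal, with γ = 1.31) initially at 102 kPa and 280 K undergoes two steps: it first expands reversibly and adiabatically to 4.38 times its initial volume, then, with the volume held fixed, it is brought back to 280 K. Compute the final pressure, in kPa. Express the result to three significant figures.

P₃ ≈ 23.3 kPa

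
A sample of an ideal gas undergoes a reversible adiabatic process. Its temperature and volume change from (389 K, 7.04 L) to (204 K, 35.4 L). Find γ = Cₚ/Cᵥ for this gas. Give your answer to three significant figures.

γ ≈ 1.40

TV^(γ−1) = const ⇒ γ − 1 = ln(T₂/T₁) / ln(V₁/V₂).
γ = 1 + ln(204/389) / ln(7.04/35.4) = 1.4.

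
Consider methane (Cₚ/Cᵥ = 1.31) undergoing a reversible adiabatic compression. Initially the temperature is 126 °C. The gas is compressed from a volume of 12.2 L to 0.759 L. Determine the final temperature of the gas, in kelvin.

For a reversible adiabat TV^(γ−1) is constant, so T₂ = T₁ (V₁/V₂)^(γ−1).
T₁ = 126 °C = 399.1 K.
T₂ = 399.1 × (12.2/0.759)^(0.31) = 944.1 K.

T₂ ≈ 944 K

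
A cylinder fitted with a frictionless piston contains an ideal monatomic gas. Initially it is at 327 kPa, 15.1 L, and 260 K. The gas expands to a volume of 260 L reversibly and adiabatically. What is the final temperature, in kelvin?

For a reversible adiabat TV^(γ−1) is constant, so T₂ = T₁ (V₁/V₂)^(γ−1).
γ = 5/3 for a monatomic ideal gas.
T₂ = 260 × (15.1/260)^(2/3) = 38.99 K.

T₂ ≈ 39.0 K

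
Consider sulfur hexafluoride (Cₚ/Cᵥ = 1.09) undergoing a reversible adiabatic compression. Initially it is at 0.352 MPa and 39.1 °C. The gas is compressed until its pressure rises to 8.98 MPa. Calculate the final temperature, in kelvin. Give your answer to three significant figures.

Along an adiabat T P^((1−γ)/γ) is constant, so T₂ = T₁ (P₂/P₁)^((γ−1)/γ).
T₁ = 39.1 °C = 312.2 K.
T₂ = 312.2 × (8.98/0.352)^(0.0826) = 408 K.

T₂ ≈ 408 K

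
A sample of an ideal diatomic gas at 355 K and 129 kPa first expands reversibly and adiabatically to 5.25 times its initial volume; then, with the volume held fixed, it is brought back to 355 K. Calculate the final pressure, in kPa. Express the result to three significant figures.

P₃ ≈ 24.6 kPa

For a diatomic ideal gas γ = 7/5.
Adiabatic step (PV^γ = const): P₂ = 129×(1/5.25)^(7/5) = 12.66 kPa; T₂ = 355×(1/5.25)^(2/5) = 182.9 K.
Isochoric: P₃ = P₂(T₃/T₂) = 12.66 × (355/182.9) = 24.57 kPa.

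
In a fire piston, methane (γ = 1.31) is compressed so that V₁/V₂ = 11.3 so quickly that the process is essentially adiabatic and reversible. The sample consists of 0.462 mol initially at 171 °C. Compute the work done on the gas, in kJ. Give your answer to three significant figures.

W ≈ 6.17 kJ

For a reversible adiabat TV^(γ−1) is constant, so T₂ = T₁ (V₁/V₂)^(γ−1).
T₁ = 171 °C = 444.1 K.
T₂ = 444.1 × 11.3^(0.31) = 941.9 K.
Q = 0, so ΔU = W_on_gas = nCᵥΔT with Cᵥ = R/(γ−1) = 26.82 J/(mol·K).
ΔU = 0.462 × 26.82 × (941.9 − 444.1) = 6167 J.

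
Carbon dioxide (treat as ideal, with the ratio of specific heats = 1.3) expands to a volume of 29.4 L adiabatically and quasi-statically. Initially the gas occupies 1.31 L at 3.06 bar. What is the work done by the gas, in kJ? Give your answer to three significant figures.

W ≈ 0.811 kJ

P₂ = P₁(V₁/V₂)^γ = 3.06×(1.31/29.4)^(1.3) = 0.05362 bar.
For a reversible adiabat, W_by_gas = (P₁V₁ − P₂V₂)/(γ−1).
W_by = (306000×0.00131 − 5362×0.0294) / (0.3) = 810.7 J.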